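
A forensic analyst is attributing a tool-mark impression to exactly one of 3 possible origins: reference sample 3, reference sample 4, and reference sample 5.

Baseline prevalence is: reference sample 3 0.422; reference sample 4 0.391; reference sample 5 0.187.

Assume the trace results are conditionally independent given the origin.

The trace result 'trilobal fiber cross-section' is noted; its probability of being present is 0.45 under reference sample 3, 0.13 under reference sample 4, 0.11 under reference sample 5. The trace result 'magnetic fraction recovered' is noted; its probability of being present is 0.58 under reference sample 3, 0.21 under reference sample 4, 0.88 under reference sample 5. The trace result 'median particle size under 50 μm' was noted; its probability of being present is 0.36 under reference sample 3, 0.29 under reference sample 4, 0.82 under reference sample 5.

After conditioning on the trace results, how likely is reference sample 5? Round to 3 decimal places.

0.258

By Bayes' rule with conditional independence, the unnormalized weight for each hypothesis is prior × ∏ likelihoods:
  reference sample 3: 0.422 × 0.45 × 0.58 × 0.36 = 0.039651
  reference sample 4: 0.391 × 0.13 × 0.21 × 0.29 = 0.0030955
  reference sample 5: 0.187 × 0.11 × 0.88 × 0.82 = 0.014843
Marginal likelihood of the evidence = 0.05759.
P(reference sample 5 | evidence) = 0.014843 / 0.05759 ≈ 0.258.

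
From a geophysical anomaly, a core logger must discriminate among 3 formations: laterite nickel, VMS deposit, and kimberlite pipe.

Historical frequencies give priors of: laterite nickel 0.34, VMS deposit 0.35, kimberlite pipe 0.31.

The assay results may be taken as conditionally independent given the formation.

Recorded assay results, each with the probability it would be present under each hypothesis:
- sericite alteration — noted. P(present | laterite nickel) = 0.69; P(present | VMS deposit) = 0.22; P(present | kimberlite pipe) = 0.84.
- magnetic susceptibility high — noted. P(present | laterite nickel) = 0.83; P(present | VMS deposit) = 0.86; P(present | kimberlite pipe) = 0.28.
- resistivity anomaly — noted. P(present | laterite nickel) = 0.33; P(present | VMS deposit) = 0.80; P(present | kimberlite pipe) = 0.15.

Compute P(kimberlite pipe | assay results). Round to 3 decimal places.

0.085

For each hypothesis, the unnormalized posterior weight is prior × product of the assay result likelihoods:
  laterite nickel: 0.34 × 0.69 × 0.83 × 0.33 = 0.064257
  VMS deposit: 0.35 × 0.22 × 0.86 × 0.80 = 0.052976
  kimberlite pipe: 0.31 × 0.84 × 0.28 × 0.15 = 0.010937
Marginal likelihood of the evidence = 0.12817.
P(kimberlite pipe | evidence) = 0.010937 / 0.12817 ≈ 0.085.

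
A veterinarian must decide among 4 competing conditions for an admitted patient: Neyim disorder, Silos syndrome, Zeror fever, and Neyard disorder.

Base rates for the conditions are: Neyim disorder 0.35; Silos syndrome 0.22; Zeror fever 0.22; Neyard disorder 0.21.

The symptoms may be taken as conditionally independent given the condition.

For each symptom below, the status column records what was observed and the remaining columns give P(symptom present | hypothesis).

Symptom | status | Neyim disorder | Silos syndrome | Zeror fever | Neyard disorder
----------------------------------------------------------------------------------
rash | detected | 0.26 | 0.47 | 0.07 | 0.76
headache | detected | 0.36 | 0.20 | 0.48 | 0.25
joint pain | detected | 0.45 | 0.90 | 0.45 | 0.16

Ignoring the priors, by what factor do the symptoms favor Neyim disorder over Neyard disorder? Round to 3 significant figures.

1.39

Joint likelihood of the symptom pattern under each hypothesis:
  Neyim disorder: 0.26 × 0.36 × 0.45 = 0.04212
  Neyard disorder: 0.76 × 0.25 × 0.16 = 0.0304
Bayes factor = 0.04212 / 0.0304 ≈ 1.39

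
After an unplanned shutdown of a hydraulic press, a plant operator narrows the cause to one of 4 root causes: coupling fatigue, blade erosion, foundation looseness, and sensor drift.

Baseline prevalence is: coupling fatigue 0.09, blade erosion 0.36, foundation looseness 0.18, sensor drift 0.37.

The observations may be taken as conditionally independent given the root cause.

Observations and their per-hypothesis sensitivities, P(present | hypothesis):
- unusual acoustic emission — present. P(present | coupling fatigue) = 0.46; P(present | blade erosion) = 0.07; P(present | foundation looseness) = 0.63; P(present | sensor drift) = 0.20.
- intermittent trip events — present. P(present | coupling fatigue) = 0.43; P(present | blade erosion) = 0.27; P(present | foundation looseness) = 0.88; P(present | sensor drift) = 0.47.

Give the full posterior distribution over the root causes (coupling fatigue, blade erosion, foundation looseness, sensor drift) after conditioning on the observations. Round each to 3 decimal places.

By Bayes' rule with conditional independence, the unnormalized weight for each hypothesis is prior × ∏ likelihoods:
  coupling fatigue: 0.09 × 0.46 × 0.43 = 0.017802
  blade erosion: 0.36 × 0.07 × 0.27 = 0.006804
  foundation looseness: 0.18 × 0.63 × 0.88 = 0.099792
  sensor drift: 0.37 × 0.20 × 0.47 = 0.03478
Marginal likelihood of the evidence = 0.15918.
P(coupling fatigue | evidence) = 0.017802 / 0.15918 ≈ 0.112
P(blade erosion | evidence) = 0.006804 / 0.15918 ≈ 0.043
P(foundation looseness | evidence) = 0.099792 / 0.15918 ≈ 0.627
P(sensor drift | evidence) = 0.03478 / 0.15918 ≈ 0.218

0.112, 0.043, 0.627, 0.218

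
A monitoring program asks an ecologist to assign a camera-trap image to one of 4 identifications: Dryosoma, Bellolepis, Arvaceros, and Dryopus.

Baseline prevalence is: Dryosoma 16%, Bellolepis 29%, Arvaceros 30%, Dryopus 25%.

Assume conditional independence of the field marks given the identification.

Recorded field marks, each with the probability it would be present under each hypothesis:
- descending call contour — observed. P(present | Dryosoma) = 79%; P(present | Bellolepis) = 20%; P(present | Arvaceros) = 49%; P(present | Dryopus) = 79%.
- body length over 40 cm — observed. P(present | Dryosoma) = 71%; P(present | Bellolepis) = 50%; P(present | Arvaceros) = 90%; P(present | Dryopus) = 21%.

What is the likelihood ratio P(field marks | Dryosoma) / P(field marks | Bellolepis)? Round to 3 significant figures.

The Bayes factor is the ratio of the joint likelihoods of the field mark pattern under the two hypotheses.
  Dryosoma: 0.79 × 0.71 = 0.5609
  Bellolepis: 0.20 × 0.50 = 0.1
Bayes factor = 0.5609 / 0.1 ≈ 5.61

5.61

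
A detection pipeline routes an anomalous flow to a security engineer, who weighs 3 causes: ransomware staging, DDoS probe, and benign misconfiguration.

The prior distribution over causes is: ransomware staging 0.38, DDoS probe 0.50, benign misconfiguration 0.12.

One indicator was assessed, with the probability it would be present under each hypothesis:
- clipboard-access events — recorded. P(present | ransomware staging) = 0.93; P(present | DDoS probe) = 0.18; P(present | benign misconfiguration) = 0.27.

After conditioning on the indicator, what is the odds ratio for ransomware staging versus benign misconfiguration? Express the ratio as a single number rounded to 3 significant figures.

Posterior odds equal prior odds times the likelihood ratio; only the two competing hypotheses matter.
  ransomware staging: 0.38 × 0.93 = 0.3534
  benign misconfiguration: 0.12 × 0.27 = 0.0324
Posterior odds = 0.3534 / 0.0324 ≈ 10.9.

10.9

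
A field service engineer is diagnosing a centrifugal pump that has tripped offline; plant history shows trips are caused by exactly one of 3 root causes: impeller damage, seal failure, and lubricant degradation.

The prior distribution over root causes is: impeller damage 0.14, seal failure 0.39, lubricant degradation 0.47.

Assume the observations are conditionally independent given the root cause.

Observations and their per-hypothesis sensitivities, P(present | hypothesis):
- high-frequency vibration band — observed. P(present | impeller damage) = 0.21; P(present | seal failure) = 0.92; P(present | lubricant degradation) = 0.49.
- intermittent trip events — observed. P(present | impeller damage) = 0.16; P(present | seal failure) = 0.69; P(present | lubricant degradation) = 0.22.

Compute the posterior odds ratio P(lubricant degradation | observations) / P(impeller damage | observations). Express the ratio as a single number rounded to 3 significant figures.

10.8

The normalizing constant cancels in an odds ratio, so compute prior × likelihood for the two hypotheses only:
  lubricant degradation: 0.47 × 0.49 × 0.22 = 0.050666
  impeller damage: 0.14 × 0.21 × 0.16 = 0.004704
Posterior odds = 0.050666 / 0.004704 ≈ 10.8.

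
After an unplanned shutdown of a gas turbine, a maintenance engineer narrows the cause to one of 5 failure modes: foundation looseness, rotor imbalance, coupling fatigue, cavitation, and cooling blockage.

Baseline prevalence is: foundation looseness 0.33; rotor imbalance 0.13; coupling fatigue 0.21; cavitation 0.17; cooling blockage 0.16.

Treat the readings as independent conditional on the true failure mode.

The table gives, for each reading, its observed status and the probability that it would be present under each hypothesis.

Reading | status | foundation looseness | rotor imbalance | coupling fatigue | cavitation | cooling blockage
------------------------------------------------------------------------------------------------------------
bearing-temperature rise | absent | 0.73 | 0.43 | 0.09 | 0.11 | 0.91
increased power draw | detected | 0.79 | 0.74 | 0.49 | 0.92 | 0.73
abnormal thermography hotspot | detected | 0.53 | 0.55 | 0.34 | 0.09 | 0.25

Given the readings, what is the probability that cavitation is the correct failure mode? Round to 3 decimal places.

Multiply each prior by the joint likelihood of the reading pattern (using 1 − P(present | H) for each absent reading):
  foundation looseness: 0.33 × (1 − 0.73) × 0.79 × 0.53 = 0.037306
  rotor imbalance: 0.13 × (1 − 0.43) × 0.74 × 0.55 = 0.030159
  coupling fatigue: 0.21 × (1 − 0.09) × 0.49 × 0.34 = 0.031837
  cavitation: 0.17 × (1 − 0.11) × 0.92 × 0.09 = 0.012528
  cooling blockage: 0.16 × (1 − 0.91) × 0.73 × 0.25 = 0.002628
Normalizing constant Z = 0.037306 + 0.030159 + 0.031837 + 0.012528 + 0.002628 = 0.11446.
P(cavitation | evidence) = 0.012528 / 0.11446 ≈ 0.109.

0.109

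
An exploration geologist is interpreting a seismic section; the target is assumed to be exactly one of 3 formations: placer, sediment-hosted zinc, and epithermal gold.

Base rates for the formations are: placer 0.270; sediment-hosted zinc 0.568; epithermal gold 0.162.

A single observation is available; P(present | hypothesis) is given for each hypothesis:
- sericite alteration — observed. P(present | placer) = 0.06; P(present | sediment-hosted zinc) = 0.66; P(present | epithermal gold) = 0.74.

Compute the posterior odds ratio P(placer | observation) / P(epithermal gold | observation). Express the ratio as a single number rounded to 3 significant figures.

Posterior odds equal prior odds times the likelihood ratio; only the two competing hypotheses matter.
  placer: 0.270 × 0.06 = 0.0162
  epithermal gold: 0.162 × 0.74 = 0.11988
Posterior odds = 0.0162 / 0.11988 ≈ 0.135.

0.135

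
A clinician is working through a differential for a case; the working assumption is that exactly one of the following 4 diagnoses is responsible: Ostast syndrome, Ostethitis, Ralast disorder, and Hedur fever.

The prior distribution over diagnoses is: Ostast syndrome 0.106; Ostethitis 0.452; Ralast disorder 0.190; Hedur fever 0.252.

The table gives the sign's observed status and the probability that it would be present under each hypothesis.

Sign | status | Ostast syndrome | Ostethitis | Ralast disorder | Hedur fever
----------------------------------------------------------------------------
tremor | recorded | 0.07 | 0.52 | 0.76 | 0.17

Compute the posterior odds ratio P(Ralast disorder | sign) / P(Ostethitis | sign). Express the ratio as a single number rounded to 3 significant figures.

The normalizing constant cancels in an odds ratio, so compute prior × likelihood for the two hypotheses only:
  Ralast disorder: 0.190 × 0.76 = 0.1444
  Ostethitis: 0.452 × 0.52 = 0.23504
Posterior odds = 0.1444 / 0.23504 ≈ 0.614.

0.614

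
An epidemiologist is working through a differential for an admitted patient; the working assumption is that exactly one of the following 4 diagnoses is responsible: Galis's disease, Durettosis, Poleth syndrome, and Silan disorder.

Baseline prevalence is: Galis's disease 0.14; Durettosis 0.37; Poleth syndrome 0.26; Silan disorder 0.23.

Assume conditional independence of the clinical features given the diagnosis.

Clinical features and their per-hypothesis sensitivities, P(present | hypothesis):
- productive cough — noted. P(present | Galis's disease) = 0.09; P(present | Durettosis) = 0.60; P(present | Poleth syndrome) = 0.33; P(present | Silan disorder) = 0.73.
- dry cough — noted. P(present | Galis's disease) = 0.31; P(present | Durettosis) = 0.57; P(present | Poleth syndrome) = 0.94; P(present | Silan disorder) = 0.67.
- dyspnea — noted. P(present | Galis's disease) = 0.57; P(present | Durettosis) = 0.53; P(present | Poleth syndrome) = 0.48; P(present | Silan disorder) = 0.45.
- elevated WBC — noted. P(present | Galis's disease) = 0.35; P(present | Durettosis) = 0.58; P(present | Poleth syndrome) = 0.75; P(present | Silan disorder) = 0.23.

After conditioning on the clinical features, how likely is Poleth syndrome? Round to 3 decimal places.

Multiply each prior by the joint likelihood of the clinical feature pattern:
  Galis's disease: 0.14 × 0.09 × 0.31 × 0.57 × 0.35 = 0.00077925
  Durettosis: 0.37 × 0.60 × 0.57 × 0.53 × 0.58 = 0.038898
  Poleth syndrome: 0.26 × 0.33 × 0.94 × 0.48 × 0.75 = 0.029035
  Silan disorder: 0.23 × 0.73 × 0.67 × 0.45 × 0.23 = 0.011643
The unnormalized weights sum to 0.080355.
P(Poleth syndrome | evidence) = 0.029035 / 0.080355 ≈ 0.361.

0.361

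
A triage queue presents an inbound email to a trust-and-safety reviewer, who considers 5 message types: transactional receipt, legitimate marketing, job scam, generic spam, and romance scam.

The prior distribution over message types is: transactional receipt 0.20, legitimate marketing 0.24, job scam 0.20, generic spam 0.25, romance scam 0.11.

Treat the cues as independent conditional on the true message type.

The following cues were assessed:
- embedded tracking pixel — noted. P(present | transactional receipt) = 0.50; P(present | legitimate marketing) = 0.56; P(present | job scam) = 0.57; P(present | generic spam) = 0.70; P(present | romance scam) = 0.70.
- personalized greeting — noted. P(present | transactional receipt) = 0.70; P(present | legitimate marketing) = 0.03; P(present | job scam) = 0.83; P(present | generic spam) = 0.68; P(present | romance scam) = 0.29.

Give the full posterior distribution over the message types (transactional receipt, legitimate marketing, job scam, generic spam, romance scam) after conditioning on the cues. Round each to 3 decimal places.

0.226, 0.013, 0.305, 0.384, 0.072

For each hypothesis, the unnormalized posterior weight is prior × product of the cue likelihoods:
  transactional receipt: 0.20 × 0.50 × 0.70 = 0.07
  legitimate marketing: 0.24 × 0.56 × 0.03 = 0.004032
  job scam: 0.20 × 0.57 × 0.83 = 0.09462
  generic spam: 0.25 × 0.70 × 0.68 = 0.119
  romance scam: 0.11 × 0.70 × 0.29 = 0.02233
Marginal likelihood of the evidence = 0.30998.
P(transactional receipt | evidence) = 0.07 / 0.30998 ≈ 0.226
P(legitimate marketing | evidence) = 0.004032 / 0.30998 ≈ 0.013
P(job scam | evidence) = 0.09462 / 0.30998 ≈ 0.305
P(generic spam | evidence) = 0.119 / 0.30998 ≈ 0.384
P(romance scam | evidence) = 0.02233 / 0.30998 ≈ 0.072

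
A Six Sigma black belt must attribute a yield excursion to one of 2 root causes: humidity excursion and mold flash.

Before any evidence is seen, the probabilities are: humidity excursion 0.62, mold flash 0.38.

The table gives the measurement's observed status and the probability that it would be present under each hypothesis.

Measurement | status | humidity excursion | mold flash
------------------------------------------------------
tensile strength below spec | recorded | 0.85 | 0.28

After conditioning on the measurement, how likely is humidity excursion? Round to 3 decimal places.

Multiply each prior by the likelihood of the measurement:
  humidity excursion: 0.62 × 0.85 = 0.527
  mold flash: 0.38 × 0.28 = 0.1064
Marginal likelihood of the evidence = 0.6334.
P(humidity excursion | evidence) = 0.527 / 0.6334 ≈ 0.832.

0.832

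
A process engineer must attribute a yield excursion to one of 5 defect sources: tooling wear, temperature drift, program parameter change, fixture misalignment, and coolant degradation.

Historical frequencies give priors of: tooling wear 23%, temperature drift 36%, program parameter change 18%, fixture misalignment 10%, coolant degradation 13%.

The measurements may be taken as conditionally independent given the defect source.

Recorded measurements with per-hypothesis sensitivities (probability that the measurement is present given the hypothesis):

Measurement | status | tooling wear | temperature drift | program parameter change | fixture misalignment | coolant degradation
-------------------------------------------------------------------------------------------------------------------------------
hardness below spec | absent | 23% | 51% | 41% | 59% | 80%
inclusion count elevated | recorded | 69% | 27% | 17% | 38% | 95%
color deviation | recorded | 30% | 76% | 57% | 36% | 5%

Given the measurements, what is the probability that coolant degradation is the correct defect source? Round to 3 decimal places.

0.014

For each hypothesis, the unnormalized posterior weight is prior × product of the measurement likelihoods (using 1 − P(present | H) for each absent measurement):
  tooling wear: 0.23 × (1 − 0.23) × 0.69 × 0.30 = 0.03666
  temperature drift: 0.36 × (1 − 0.51) × 0.27 × 0.76 = 0.036197
  program parameter change: 0.18 × (1 − 0.41) × 0.17 × 0.57 = 0.010291
  fixture misalignment: 0.10 × (1 − 0.59) × 0.38 × 0.36 = 0.0056088
  coolant degradation: 0.13 × (1 − 0.80) × 0.95 × 0.05 = 0.001235
Normalizing constant Z = 0.03666 + 0.036197 + 0.010291 + 0.0056088 + 0.001235 = 0.089992.
P(coolant degradation | evidence) = 0.001235 / 0.089992 ≈ 0.014.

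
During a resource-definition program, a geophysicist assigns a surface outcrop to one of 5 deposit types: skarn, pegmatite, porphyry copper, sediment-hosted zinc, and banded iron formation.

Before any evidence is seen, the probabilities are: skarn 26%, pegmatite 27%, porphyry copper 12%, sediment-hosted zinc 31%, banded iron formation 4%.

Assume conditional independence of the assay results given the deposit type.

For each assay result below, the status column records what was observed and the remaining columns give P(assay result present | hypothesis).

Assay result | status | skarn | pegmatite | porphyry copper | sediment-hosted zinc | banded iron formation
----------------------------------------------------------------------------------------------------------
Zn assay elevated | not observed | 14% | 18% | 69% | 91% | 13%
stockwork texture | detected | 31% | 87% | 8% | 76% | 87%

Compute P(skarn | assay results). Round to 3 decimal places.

By Bayes' rule with conditional independence, the unnormalized weight for each hypothesis is prior × ∏ likelihoods (using 1 − P(present | H) for each absent assay result):
  skarn: 0.26 × (1 − 0.14) × 0.31 = 0.069316
  pegmatite: 0.27 × (1 − 0.18) × 0.87 = 0.19262
  porphyry copper: 0.12 × (1 − 0.69) × 0.08 = 0.002976
  sediment-hosted zinc: 0.31 × (1 − 0.91) × 0.76 = 0.021204
  banded iron formation: 0.04 × (1 − 0.13) × 0.87 = 0.030276
The unnormalized weights sum to 0.31639.
P(skarn | evidence) = 0.069316 / 0.31639 ≈ 0.219.

0.219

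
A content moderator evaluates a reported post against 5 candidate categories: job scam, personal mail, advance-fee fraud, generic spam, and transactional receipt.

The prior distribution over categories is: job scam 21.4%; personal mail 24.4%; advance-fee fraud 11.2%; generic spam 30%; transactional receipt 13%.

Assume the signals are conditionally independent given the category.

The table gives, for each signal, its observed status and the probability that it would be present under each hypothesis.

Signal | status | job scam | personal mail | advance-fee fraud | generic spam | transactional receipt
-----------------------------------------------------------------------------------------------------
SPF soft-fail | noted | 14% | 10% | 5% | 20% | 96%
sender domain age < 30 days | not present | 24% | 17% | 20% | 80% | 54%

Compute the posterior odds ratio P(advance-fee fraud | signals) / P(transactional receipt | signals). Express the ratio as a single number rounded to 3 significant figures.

0.0780

Unnormalized posterior weight (prior times the signal likelihoods) for each of the two hypotheses (using 1 − P(present | H) for each absent signal):
  advance-fee fraud: 0.112 × 0.05 × (1 − 0.20) = 0.00448
  transactional receipt: 0.130 × 0.96 × (1 − 0.54) = 0.057408
Posterior odds = 0.00448 / 0.057408 ≈ 0.0780.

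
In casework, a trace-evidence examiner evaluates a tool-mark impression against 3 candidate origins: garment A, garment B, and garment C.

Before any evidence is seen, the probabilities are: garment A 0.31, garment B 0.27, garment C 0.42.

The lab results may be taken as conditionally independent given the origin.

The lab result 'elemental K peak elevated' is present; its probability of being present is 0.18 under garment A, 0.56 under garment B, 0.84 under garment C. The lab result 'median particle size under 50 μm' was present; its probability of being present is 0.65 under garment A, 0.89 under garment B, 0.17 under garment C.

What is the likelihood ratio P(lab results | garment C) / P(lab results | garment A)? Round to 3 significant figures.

1.22

Take the product of per-lab result likelihoods under each hypothesis, then divide.
  garment C: 0.84 × 0.17 = 0.1428
  garment A: 0.18 × 0.65 = 0.117
Bayes factor = 0.1428 / 0.117 ≈ 1.22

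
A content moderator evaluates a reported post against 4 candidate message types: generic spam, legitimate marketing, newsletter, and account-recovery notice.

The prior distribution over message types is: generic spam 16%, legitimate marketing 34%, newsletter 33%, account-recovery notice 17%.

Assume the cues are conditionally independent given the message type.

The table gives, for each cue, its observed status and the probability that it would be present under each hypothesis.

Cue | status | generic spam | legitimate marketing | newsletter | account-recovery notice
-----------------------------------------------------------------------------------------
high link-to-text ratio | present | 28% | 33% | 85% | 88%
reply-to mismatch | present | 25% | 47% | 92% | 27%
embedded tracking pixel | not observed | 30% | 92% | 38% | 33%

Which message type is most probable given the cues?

Multiply each prior by the joint likelihood of the cue pattern (using 1 − P(present | H) for each absent cue):
  generic spam: 0.16 × 0.28 × 0.25 × (1 − 0.30) = 0.00784
  legitimate marketing: 0.34 × 0.33 × 0.47 × (1 − 0.92) = 0.0042187
  newsletter: 0.33 × 0.85 × 0.92 × (1 − 0.38) = 0.16
  account-recovery notice: 0.17 × 0.88 × 0.27 × (1 − 0.33) = 0.027063
Normalizing constant Z = 0.00784 + 0.0042187 + 0.16 + 0.027063 = 0.19912.
P(generic spam | evidence) ≈ 0.00784 / 0.19912 ≈ 0.039
P(legitimate marketing | evidence) ≈ 0.0042187 / 0.19912 ≈ 0.021
P(newsletter | evidence) ≈ 0.16 / 0.19912 ≈ 0.804
P(account-recovery notice | evidence) ≈ 0.027063 / 0.19912 ≈ 0.136
The largest is 0.804, so newsletter is most probable.

newsletter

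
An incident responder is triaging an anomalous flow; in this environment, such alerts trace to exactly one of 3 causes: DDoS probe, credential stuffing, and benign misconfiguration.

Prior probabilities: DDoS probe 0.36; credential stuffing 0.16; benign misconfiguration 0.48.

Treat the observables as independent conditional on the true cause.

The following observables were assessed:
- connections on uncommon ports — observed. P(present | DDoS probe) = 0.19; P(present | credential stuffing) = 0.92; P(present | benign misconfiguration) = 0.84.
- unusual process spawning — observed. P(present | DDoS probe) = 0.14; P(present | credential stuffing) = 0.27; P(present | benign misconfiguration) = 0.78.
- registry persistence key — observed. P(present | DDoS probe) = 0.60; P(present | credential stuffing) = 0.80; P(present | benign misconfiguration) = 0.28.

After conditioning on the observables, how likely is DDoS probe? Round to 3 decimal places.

Multiply each prior by the joint likelihood of the observable pattern:
  DDoS probe: 0.36 × 0.19 × 0.14 × 0.60 = 0.0057456
  credential stuffing: 0.16 × 0.92 × 0.27 × 0.80 = 0.031795
  benign misconfiguration: 0.48 × 0.84 × 0.78 × 0.28 = 0.088059
Marginal likelihood of the evidence = 0.1256.
P(DDoS probe | evidence) = 0.0057456 / 0.1256 ≈ 0.046.

0.046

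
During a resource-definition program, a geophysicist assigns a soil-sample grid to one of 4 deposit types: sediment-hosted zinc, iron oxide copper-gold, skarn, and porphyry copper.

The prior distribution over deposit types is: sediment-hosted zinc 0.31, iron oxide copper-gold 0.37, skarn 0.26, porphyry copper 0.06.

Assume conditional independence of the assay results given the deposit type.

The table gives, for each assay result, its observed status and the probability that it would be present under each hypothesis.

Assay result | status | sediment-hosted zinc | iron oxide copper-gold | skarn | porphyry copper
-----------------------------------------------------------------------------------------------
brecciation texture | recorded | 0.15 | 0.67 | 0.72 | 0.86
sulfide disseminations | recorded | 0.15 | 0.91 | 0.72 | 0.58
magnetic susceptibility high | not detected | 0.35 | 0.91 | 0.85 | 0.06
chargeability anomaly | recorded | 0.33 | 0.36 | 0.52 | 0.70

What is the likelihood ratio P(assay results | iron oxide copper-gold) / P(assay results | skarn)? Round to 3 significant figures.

Joint likelihood of the assay result pattern under each hypothesis (using 1 − P(present | H) for each absent assay result):
  iron oxide copper-gold: 0.67 × 0.91 × (1 − 0.91) × 0.36 = 0.019754
  skarn: 0.72 × 0.72 × (1 − 0.85) × 0.52 = 0.040435
Bayes factor = 0.019754 / 0.040435 ≈ 0.489

0.489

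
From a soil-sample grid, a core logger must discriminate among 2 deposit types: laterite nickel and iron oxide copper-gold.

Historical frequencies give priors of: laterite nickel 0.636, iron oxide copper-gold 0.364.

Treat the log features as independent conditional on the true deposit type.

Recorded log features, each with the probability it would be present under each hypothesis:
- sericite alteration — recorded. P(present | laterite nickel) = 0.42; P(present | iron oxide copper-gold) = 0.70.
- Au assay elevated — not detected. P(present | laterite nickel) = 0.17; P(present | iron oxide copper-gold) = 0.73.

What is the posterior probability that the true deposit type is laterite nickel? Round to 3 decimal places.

0.763

For each hypothesis, the unnormalized posterior weight is prior × product of the log feature likelihoods (using 1 − P(present | H) for each absent log feature):
  laterite nickel: 0.636 × 0.42 × (1 − 0.17) = 0.22171
  iron oxide copper-gold: 0.364 × 0.70 × (1 − 0.73) = 0.068796
The unnormalized weights sum to 0.29051.
P(laterite nickel | evidence) = 0.22171 / 0.29051 ≈ 0.763.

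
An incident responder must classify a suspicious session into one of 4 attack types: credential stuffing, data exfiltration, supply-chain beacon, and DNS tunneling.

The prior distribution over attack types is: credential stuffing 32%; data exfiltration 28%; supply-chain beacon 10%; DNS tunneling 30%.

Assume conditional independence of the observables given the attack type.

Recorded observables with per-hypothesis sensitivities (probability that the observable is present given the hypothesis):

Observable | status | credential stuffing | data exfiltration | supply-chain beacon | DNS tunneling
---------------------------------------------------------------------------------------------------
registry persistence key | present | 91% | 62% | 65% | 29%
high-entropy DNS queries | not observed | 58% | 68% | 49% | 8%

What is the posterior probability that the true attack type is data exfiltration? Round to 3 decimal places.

By Bayes' rule with conditional independence, the unnormalized weight for each hypothesis is prior × ∏ likelihoods (using 1 − P(present | H) for each absent observable):
  credential stuffing: 0.32 × 0.91 × (1 − 0.58) = 0.1223
  data exfiltration: 0.28 × 0.62 × (1 − 0.68) = 0.055552
  supply-chain beacon: 0.10 × 0.65 × (1 − 0.49) = 0.03315
  DNS tunneling: 0.30 × 0.29 × (1 − 0.08) = 0.08004
The unnormalized weights sum to 0.29105.
P(data exfiltration | evidence) = 0.055552 / 0.29105 ≈ 0.191.

0.191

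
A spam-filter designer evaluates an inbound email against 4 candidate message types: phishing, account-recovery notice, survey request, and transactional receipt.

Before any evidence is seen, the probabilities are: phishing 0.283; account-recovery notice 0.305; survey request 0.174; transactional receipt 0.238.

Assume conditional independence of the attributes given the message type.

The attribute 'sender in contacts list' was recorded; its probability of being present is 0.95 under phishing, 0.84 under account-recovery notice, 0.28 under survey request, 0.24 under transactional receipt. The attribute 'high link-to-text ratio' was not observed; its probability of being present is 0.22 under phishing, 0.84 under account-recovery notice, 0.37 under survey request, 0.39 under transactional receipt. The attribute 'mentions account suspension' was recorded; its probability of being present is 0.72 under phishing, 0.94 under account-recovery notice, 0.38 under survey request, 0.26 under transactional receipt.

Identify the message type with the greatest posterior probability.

For each hypothesis, the unnormalized posterior weight is prior × product of the attribute likelihoods (using 1 − P(present | H) for each absent attribute):
  phishing: 0.283 × 0.95 × (1 − 0.22) × 0.72 = 0.15099
  account-recovery notice: 0.305 × 0.84 × (1 − 0.84) × 0.94 = 0.038532
  survey request: 0.174 × 0.28 × (1 − 0.37) × 0.38 = 0.011664
  transactional receipt: 0.238 × 0.24 × (1 − 0.39) × 0.26 = 0.0090592
Normalizing constant Z = 0.15099 + 0.038532 + 0.011664 + 0.0090592 = 0.21024.
P(phishing | evidence) ≈ 0.15099 / 0.21024 ≈ 0.718
P(account-recovery notice | evidence) ≈ 0.038532 / 0.21024 ≈ 0.183
P(survey request | evidence) ≈ 0.011664 / 0.21024 ≈ 0.055
P(transactional receipt | evidence) ≈ 0.0090592 / 0.21024 ≈ 0.043
The largest is 0.718, so phishing is most probable.

phishing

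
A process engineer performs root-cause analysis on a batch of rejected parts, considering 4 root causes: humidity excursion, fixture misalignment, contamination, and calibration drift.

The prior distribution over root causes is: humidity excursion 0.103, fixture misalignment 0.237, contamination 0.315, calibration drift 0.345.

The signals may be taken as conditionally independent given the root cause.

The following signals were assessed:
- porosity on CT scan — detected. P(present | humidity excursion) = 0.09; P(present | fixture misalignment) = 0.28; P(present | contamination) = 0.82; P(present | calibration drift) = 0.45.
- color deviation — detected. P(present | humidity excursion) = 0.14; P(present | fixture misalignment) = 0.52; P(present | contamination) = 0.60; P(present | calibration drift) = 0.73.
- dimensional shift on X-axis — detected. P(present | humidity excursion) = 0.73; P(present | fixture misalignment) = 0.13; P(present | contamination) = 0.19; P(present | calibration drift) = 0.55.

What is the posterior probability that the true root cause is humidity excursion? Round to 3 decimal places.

Multiply each prior by the joint likelihood of the signal pattern:
  humidity excursion: 0.103 × 0.09 × 0.14 × 0.73 = 0.00094739
  fixture misalignment: 0.237 × 0.28 × 0.52 × 0.13 = 0.0044859
  contamination: 0.315 × 0.82 × 0.60 × 0.19 = 0.029446
  calibration drift: 0.345 × 0.45 × 0.73 × 0.55 = 0.062333
Marginal likelihood of the evidence = 0.097212.
P(humidity excursion | evidence) = 0.00094739 / 0.097212 ≈ 0.010.

0.010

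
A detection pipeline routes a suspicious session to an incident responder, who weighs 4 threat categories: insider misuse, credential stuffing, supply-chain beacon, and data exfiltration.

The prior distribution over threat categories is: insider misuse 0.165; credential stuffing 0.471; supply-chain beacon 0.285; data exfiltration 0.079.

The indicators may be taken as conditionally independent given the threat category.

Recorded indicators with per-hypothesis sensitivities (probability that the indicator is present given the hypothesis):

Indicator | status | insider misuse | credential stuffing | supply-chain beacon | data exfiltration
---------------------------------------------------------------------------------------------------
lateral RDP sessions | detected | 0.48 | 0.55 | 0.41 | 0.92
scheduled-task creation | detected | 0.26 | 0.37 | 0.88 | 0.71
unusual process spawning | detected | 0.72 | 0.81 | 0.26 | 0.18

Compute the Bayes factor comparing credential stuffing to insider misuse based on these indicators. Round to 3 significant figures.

1.83

Joint likelihood of the indicator pattern under each hypothesis:
  credential stuffing: 0.55 × 0.37 × 0.81 = 0.16484
  insider misuse: 0.48 × 0.26 × 0.72 = 0.089856
Bayes factor = 0.16484 / 0.089856 ≈ 1.83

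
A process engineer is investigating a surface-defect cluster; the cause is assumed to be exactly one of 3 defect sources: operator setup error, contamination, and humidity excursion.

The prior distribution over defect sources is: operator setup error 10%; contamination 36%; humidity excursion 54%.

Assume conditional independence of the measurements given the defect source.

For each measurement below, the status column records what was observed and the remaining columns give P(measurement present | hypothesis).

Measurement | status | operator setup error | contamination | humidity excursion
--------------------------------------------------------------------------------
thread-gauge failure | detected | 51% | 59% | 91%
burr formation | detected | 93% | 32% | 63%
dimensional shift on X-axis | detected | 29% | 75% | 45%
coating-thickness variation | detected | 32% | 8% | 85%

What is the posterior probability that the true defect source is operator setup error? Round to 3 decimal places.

0.035

Multiply each prior by the joint likelihood of the measurement pattern:
  operator setup error: 0.10 × 0.51 × 0.93 × 0.29 × 0.32 = 0.0044015
  contamination: 0.36 × 0.59 × 0.32 × 0.75 × 0.08 = 0.0040781
  humidity excursion: 0.54 × 0.91 × 0.63 × 0.45 × 0.85 = 0.11842
Normalizing constant Z = 0.0044015 + 0.0040781 + 0.11842 = 0.12689.
P(operator setup error | evidence) = 0.0044015 / 0.12689 ≈ 0.035.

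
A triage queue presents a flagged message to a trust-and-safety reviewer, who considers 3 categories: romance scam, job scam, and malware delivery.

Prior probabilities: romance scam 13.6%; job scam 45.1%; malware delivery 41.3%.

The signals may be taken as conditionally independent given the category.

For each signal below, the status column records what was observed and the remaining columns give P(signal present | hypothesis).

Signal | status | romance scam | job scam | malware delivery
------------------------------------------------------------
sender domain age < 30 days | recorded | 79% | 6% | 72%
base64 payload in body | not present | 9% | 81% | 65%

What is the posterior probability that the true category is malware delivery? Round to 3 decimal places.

0.503

Multiply each prior by the joint likelihood of the signal pattern (using 1 − P(present | H) for each absent signal):
  romance scam: 0.136 × 0.79 × (1 − 0.09) = 0.09777
  job scam: 0.451 × 0.06 × (1 − 0.81) = 0.0051414
  malware delivery: 0.413 × 0.72 × (1 − 0.65) = 0.10408
Marginal likelihood of the evidence = 0.20699.
P(malware delivery | evidence) = 0.10408 / 0.20699 ≈ 0.503.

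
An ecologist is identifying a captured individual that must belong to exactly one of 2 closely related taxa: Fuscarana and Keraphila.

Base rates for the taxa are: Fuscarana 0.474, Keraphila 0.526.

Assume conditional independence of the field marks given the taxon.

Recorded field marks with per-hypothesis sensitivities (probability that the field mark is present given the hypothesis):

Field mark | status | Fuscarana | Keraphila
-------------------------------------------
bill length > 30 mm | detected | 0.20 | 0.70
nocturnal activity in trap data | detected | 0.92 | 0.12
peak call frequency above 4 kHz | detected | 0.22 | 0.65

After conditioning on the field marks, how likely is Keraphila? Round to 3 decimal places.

0.599

Multiply each prior by the joint likelihood of the field mark pattern:
  Fuscarana: 0.474 × 0.20 × 0.92 × 0.22 = 0.019188
  Keraphila: 0.526 × 0.70 × 0.12 × 0.65 = 0.02872
Normalizing constant Z = 0.019188 + 0.02872 = 0.047907.
P(Keraphila | evidence) = 0.02872 / 0.047907 ≈ 0.599.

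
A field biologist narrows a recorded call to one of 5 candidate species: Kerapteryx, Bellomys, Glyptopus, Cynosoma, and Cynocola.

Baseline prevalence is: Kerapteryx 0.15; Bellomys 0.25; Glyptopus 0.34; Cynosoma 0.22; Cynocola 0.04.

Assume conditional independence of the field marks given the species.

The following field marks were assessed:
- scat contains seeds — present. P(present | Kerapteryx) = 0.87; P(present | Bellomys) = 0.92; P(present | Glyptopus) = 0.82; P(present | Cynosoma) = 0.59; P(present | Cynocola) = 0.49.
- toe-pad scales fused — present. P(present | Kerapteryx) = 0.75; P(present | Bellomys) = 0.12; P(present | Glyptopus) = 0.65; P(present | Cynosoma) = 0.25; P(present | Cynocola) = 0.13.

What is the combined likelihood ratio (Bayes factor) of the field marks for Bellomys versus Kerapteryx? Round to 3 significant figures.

0.169

Joint likelihood of the field mark pattern under each hypothesis:
  Bellomys: 0.92 × 0.12 = 0.1104
  Kerapteryx: 0.87 × 0.75 = 0.6525
Bayes factor = 0.1104 / 0.6525 ≈ 0.169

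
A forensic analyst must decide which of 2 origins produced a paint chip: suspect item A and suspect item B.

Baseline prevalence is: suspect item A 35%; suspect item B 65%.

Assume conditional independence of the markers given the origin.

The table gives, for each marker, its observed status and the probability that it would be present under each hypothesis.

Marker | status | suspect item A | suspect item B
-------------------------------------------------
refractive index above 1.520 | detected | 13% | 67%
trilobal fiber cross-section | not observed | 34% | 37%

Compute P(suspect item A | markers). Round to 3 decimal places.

0.099

By Bayes' rule with conditional independence, the unnormalized weight for each hypothesis is prior × ∏ likelihoods (using 1 − P(present | H) for each absent marker):
  suspect item A: 0.35 × 0.13 × (1 − 0.34) = 0.03003
  suspect item B: 0.65 × 0.67 × (1 − 0.37) = 0.27437
Marginal likelihood of the evidence = 0.3044.
P(suspect item A | evidence) = 0.03003 / 0.3044 ≈ 0.099.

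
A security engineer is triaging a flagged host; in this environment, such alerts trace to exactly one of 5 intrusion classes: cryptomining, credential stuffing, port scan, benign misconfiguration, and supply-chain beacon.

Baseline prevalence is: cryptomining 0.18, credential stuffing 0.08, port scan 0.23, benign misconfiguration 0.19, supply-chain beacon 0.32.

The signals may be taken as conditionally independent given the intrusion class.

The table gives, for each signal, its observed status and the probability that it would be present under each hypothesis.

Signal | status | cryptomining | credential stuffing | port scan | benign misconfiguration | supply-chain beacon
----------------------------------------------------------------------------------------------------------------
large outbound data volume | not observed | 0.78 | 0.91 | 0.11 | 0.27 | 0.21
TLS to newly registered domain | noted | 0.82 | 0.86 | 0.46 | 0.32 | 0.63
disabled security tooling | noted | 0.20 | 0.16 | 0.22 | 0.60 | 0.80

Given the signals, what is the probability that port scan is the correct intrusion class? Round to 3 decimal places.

0.114

For each hypothesis, the unnormalized posterior weight is prior × product of the signal likelihoods (using 1 − P(present | H) for each absent signal):
  cryptomining: 0.18 × (1 − 0.78) × 0.82 × 0.20 = 0.0064944
  credential stuffing: 0.08 × (1 − 0.91) × 0.86 × 0.16 = 0.00099072
  port scan: 0.23 × (1 − 0.11) × 0.46 × 0.22 = 0.020716
  benign misconfiguration: 0.19 × (1 − 0.27) × 0.32 × 0.60 = 0.02663
  supply-chain beacon: 0.32 × (1 − 0.21) × 0.63 × 0.80 = 0.12741
Normalizing constant Z = 0.0064944 + 0.00099072 + 0.020716 + 0.02663 + 0.12741 = 0.18224.
P(port scan | evidence) = 0.020716 / 0.18224 ≈ 0.114.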